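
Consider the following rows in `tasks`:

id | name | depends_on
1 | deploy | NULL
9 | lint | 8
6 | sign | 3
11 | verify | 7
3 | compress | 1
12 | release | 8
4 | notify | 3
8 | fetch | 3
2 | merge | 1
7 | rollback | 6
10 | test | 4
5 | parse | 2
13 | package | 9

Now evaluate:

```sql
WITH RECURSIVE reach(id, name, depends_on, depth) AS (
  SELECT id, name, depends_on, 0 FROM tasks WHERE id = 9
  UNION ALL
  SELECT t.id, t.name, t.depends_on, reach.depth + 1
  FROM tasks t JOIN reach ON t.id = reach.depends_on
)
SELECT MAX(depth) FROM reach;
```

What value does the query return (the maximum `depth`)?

Base: id=9 (lint), depends_on=8, depth 0.
Iteration 1: join on id=8 -> fetch (id 8, depends_on=3, depth 1).
Iteration 2: join on id=3 -> compress (id 3, depends_on=1, depth 2).
Iteration 3: join on id=1 -> deploy (id 1, depends_on=NULL, depth 3).
Iteration 4: depends_on is NULL; no match; recursion stops.
depth values: 0, 1, 2, 3; the maximum is 3.

3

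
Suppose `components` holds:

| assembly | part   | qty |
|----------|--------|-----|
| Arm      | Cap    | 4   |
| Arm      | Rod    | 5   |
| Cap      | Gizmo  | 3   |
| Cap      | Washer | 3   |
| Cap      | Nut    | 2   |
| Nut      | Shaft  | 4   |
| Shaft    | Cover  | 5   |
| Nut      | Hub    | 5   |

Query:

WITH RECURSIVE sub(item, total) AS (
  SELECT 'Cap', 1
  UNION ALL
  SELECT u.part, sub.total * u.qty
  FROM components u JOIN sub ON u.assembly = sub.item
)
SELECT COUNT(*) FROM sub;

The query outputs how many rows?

Base: (Cap, total=1).
Iteration 1: components of {Cap} -> Gizmo = 1*3 = 3, Nut = 1*2 = 2, Washer = 1*3 = 3.
Iteration 2: components of {Gizmo,Nut,Washer} -> Hub = 2*5 = 10, Shaft = 2*4 = 8.
Iteration 3: components of {Hub,Shaft} -> Cover = 8*5 = 40.
Iteration 4: no further components; recursion stops.
Total rows emitted: 7.

7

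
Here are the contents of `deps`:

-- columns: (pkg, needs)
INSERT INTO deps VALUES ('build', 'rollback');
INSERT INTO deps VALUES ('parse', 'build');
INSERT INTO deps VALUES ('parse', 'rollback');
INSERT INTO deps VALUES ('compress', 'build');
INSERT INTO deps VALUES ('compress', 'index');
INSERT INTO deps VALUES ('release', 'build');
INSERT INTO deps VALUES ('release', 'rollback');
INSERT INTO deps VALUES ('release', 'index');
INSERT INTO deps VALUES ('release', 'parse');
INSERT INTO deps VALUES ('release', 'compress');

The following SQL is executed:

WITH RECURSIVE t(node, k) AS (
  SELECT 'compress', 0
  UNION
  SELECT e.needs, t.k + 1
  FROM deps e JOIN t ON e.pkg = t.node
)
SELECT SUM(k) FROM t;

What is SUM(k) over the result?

Base: (compress, k=0).
Iteration 1: edges from {compress} -> (build, k=1), (index, k=1).
Iteration 2: edges from {build,index} -> (rollback, k=2).
Iteration 3: no outgoing edges from {rollback}; recursion stops.
SUM(k) = 0 + 1 + 1 + 2 = 4.

4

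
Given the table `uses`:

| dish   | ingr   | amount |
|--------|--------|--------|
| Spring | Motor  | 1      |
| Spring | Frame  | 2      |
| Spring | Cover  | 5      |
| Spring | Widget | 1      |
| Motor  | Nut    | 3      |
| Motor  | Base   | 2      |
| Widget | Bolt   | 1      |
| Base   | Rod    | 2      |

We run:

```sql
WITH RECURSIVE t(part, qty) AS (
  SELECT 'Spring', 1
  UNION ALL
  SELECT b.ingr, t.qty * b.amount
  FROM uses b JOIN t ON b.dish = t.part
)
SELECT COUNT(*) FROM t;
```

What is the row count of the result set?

9

Base: (Spring, qty=1).
Iteration 1: components of {Spring} -> Cover = 1*5 = 5, Frame = 1*2 = 2, Motor = 1*1 = 1, Widget = 1*1 = 1.
Iteration 2: components of {Cover,Frame,Motor,Widget} -> Base = 1*2 = 2, Bolt = 1*1 = 1, Nut = 1*3 = 3.
Iteration 3: components of {Base,Bolt,Nut} -> Rod = 2*2 = 4.
Iteration 4: no further components; recursion stops.
Total rows emitted: 9.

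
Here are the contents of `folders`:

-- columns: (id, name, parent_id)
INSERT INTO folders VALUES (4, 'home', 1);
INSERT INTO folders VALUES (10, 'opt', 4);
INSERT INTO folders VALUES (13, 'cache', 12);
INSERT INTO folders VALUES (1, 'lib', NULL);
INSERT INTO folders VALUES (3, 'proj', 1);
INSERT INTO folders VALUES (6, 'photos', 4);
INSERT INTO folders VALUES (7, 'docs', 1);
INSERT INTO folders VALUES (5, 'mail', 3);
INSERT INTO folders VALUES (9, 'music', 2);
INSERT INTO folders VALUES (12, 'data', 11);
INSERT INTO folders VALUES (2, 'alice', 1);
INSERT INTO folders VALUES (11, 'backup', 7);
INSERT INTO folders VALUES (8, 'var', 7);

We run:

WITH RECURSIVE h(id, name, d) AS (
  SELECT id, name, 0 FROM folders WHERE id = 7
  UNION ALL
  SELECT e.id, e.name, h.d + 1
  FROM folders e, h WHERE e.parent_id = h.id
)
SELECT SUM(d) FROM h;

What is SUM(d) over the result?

Base: id=7 (docs) at d 0.
Iteration 1: rows with parent_id in {7} -> var (id 8, d 1), backup (id 11, d 1).
Iteration 2: rows with parent_id in {8,11} -> data (id 12, d 2).
Iteration 3: rows with parent_id in {12} -> cache (id 13, d 3).
Iteration 4: no rows with parent_id in {13}; recursion stops.
SUM(d) = 0 + 1 + 1 + 2 + 3 = 7.

7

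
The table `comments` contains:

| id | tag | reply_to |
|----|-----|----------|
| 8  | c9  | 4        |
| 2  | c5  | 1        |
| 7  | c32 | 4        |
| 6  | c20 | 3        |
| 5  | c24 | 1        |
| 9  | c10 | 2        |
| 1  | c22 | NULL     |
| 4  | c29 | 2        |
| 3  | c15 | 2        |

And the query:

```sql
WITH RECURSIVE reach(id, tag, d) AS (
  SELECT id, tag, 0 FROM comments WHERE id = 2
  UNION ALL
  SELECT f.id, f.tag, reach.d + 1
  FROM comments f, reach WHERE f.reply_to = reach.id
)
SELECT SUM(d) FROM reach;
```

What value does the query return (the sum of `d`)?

9

Base: id=2 (c5) at d 0.
Iteration 1: rows with reply_to in {2} -> c15 (id 3, d 1), c29 (id 4, d 1), c10 (id 9, d 1).
Iteration 2: rows with reply_to in {3,4,9} -> c20 (id 6, d 2), c32 (id 7, d 2), c9 (id 8, d 2).
Iteration 3: no rows with reply_to in {6,7,8}; recursion stops.
SUM(d) = 0 + 1 + 1 + 1 + 2 + 2 + 2 = 9.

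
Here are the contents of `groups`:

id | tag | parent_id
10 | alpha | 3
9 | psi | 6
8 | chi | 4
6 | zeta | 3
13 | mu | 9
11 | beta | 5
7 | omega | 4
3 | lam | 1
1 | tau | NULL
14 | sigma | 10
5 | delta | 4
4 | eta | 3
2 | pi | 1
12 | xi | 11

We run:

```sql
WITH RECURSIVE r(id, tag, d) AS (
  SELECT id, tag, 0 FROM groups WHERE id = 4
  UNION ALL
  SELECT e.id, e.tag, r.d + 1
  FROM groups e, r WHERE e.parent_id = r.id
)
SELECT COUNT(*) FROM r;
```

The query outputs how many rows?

6

Base: id=4 (eta) at d 0.
Iteration 1: rows with parent_id in {4} -> delta (id 5, d 1), omega (id 7, d 1), chi (id 8, d 1).
Iteration 2: rows with parent_id in {5,7,8} -> beta (id 11, d 2).
Iteration 3: rows with parent_id in {11} -> xi (id 12, d 3).
Iteration 4: no rows with parent_id in {12}; recursion stops.
Total rows emitted: 6.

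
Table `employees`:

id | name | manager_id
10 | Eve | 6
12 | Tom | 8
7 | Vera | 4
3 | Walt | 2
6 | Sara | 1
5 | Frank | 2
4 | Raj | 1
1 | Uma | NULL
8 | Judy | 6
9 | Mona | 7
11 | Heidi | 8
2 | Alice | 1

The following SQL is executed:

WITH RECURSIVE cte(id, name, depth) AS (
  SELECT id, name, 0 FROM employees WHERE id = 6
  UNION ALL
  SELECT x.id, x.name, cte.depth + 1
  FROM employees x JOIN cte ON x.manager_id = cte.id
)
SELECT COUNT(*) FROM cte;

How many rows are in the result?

Base: id=6 (Sara) at depth 0.
Iteration 1: rows with manager_id in {6} -> Judy (id 8, depth 1), Eve (id 10, depth 1).
Iteration 2: rows with manager_id in {8,10} -> Heidi (id 11, depth 2), Tom (id 12, depth 2).
Iteration 3: no rows with manager_id in {11,12}; recursion stops.
Total rows emitted: 5.

5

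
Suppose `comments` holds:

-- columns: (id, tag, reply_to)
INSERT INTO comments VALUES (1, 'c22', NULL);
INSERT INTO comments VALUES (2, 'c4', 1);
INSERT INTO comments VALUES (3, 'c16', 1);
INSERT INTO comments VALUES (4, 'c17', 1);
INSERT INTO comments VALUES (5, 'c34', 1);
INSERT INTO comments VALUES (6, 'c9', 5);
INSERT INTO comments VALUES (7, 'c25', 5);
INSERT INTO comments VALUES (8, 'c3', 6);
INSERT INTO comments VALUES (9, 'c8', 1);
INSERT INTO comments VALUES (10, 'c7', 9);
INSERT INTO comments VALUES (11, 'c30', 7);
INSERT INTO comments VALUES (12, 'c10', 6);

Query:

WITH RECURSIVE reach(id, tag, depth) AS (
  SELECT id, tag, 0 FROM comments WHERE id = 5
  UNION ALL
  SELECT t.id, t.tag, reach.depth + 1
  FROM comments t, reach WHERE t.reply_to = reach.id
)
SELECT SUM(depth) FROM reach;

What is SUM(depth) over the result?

8

Base: id=5 (c34) at depth 0.
Iteration 1: rows with reply_to in {5} -> c9 (id 6, depth 1), c25 (id 7, depth 1).
Iteration 2: rows with reply_to in {6,7} -> c3 (id 8, depth 2), c30 (id 11, depth 2), c10 (id 12, depth 2).
Iteration 3: no rows with reply_to in {8,11,12}; recursion stops.
SUM(depth) = 0 + 1 + 1 + 2 + 2 + 2 = 8.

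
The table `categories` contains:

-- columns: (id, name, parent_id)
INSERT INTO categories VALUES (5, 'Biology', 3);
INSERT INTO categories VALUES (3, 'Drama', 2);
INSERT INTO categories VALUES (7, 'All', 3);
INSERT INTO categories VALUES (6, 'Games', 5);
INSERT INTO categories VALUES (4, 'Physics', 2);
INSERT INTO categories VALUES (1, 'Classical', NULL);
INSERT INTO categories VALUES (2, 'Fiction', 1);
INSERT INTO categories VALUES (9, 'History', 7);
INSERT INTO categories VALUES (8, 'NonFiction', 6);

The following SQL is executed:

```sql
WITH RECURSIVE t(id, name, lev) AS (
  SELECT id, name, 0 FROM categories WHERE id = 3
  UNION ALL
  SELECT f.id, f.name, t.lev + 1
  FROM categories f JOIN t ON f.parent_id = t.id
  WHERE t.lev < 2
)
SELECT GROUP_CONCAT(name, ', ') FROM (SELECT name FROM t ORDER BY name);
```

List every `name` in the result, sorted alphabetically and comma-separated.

Base: id=3 (Drama) at lev 0.
Iteration 1: rows with parent_id in {3} -> Biology (id 5, lev 1), All (id 7, lev 1).
Iteration 2: rows with parent_id in {5,7} -> Games (id 6, lev 2), History (id 9, lev 2).
Iteration 3: lev < 2 fails for all current rows; recursion stops.

All, Biology, Drama, Games, History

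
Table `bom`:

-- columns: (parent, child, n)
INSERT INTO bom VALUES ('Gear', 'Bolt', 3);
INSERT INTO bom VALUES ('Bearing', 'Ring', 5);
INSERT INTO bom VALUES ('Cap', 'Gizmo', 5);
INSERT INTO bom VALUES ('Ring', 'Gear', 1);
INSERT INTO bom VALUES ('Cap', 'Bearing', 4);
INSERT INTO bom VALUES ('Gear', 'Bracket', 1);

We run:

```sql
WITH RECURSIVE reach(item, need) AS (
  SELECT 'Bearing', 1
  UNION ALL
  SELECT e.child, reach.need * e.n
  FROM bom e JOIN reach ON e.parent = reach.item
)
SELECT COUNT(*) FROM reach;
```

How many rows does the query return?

5

Base: (Bearing, need=1).
Iteration 1: components of {Bearing} -> Ring = 1*5 = 5.
Iteration 2: components of {Ring} -> Gear = 5*1 = 5.
Iteration 3: components of {Gear} -> Bolt = 5*3 = 15, Bracket = 5*1 = 5.
Iteration 4: no further components; recursion stops.
Total rows emitted: 5.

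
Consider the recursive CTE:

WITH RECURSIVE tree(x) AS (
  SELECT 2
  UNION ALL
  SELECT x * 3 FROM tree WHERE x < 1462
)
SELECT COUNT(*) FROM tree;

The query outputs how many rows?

8

Base: x=2.
Iteration 1: 2 < 1462 holds -> x = 2 * 3 = 6.
Iteration 2: 6 < 1462 holds -> x = 6 * 3 = 18.
Iteration 3: 18 < 1462 holds -> x = 18 * 3 = 54.
Iteration 4: 54 < 1462 holds -> x = 54 * 3 = 162.
Iteration 5: 162 < 1462 holds -> x = 162 * 3 = 486.
Iteration 6: 486 < 1462 holds -> x = 486 * 3 = 1458.
Iteration 7: 1458 < 1462 holds -> x = 1458 * 3 = 4374.
Iteration 8: 4374 < 1462 fails; recursion stops.
Total rows emitted: 8.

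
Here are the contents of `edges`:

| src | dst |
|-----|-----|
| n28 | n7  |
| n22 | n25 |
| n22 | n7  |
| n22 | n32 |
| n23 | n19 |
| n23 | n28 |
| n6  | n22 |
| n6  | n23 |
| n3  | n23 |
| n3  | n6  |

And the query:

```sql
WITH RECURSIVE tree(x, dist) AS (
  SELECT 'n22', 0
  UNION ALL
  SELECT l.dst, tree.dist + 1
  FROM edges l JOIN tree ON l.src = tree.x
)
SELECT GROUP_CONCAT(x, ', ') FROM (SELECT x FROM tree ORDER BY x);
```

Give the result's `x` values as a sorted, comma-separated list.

n22, n25, n32, n7

Base: (n22, dist=0).
Iteration 1: edges from {n22} -> (n25, dist=1), (n32, dist=1), (n7, dist=1).
Iteration 2: no outgoing edges from {n25,n32,n7}; recursion stops.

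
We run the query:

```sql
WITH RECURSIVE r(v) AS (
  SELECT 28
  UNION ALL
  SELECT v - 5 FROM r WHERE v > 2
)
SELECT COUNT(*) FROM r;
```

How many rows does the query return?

Base: v=28.
Iteration 1: 28 > 2 holds -> v = 28 - 5 = 23.
Iteration 2: 23 > 2 holds -> v = 23 - 5 = 18.
Iteration 3: 18 > 2 holds -> v = 18 - 5 = 13.
Iteration 4: 13 > 2 holds -> v = 13 - 5 = 8.
Iteration 5: 8 > 2 holds -> v = 8 - 5 = 3.
Iteration 6: 3 > 2 holds -> v = 3 - 5 = -2.
Iteration 7: -2 > 2 fails; recursion stops.
Total rows emitted: 7.

7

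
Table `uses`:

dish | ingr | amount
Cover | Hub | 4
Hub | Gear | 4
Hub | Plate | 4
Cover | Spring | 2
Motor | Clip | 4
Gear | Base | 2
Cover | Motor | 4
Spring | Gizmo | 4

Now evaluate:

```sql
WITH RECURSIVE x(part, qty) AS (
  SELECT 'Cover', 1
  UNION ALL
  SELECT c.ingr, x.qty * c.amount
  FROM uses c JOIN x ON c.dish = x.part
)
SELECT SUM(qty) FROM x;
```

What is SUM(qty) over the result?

99

Base: (Cover, qty=1).
Iteration 1: components of {Cover} -> Hub = 1*4 = 4, Motor = 1*4 = 4, Spring = 1*2 = 2.
Iteration 2: components of {Hub,Motor,Spring} -> Clip = 4*4 = 16, Gear = 4*4 = 16, Gizmo = 2*4 = 8, Plate = 4*4 = 16.
Iteration 3: components of {Clip,Gear,Gizmo,Plate} -> Base = 16*2 = 32.
Iteration 4: no further components; recursion stops.
SUM(qty) = 1 + 2 + 4 + 4 + 8 + 16 + 16 + 16 + 32 = 99.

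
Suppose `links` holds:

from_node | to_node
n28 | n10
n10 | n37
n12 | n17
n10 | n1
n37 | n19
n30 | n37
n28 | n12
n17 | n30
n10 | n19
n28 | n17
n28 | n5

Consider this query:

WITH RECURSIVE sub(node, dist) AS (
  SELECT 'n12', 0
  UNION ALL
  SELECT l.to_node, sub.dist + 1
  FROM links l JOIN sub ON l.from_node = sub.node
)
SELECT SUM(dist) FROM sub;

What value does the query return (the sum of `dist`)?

Base: (n12, dist=0).
Iteration 1: edges from {n12} -> (n17, dist=1).
Iteration 2: edges from {n17} -> (n30, dist=2).
Iteration 3: edges from {n30} -> (n37, dist=3).
Iteration 4: edges from {n37} -> (n19, dist=4).
Iteration 5: no outgoing edges from {n19}; recursion stops.
SUM(dist) = 0 + 1 + 2 + 3 + 4 = 10.

10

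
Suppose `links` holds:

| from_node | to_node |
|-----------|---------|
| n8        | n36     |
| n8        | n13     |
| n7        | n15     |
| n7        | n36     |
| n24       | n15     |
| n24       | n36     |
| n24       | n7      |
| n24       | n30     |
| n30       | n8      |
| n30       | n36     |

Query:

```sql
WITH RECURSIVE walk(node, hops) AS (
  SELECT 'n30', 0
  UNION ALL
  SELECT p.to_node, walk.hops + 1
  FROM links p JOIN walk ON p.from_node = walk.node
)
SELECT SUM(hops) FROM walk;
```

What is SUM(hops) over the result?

Base: (n30, hops=0).
Iteration 1: edges from {n30} -> (n36, hops=1), (n8, hops=1).
Iteration 2: edges from {n36,n8} -> (n13, hops=2), (n36, hops=2).
Iteration 3: no outgoing edges from {n13,n36}; recursion stops.
SUM(hops) = 0 + 1 + 1 + 2 + 2 = 6.

6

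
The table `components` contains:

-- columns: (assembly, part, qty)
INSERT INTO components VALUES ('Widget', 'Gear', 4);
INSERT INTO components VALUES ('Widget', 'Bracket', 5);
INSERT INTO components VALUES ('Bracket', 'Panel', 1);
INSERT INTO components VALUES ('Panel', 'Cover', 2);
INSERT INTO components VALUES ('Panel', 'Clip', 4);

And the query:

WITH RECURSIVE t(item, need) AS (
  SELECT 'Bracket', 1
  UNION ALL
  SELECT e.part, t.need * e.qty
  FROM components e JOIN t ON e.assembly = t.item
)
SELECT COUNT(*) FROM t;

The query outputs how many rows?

4

Base: (Bracket, need=1).
Iteration 1: components of {Bracket} -> Panel = 1*1 = 1.
Iteration 2: components of {Panel} -> Clip = 1*4 = 4, Cover = 1*2 = 2.
Iteration 3: no further components; recursion stops.
Total rows emitted: 4.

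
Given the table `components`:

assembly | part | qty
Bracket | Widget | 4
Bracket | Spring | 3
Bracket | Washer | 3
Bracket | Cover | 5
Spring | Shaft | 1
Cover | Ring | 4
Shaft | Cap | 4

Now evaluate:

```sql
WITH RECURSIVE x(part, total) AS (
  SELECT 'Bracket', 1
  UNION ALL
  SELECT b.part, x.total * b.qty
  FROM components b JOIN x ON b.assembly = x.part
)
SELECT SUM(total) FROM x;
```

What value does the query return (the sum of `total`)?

Base: (Bracket, total=1).
Iteration 1: components of {Bracket} -> Cover = 1*5 = 5, Spring = 1*3 = 3, Washer = 1*3 = 3, Widget = 1*4 = 4.
Iteration 2: components of {Cover,Spring,Washer,Widget} -> Ring = 5*4 = 20, Shaft = 3*1 = 3.
Iteration 3: components of {Ring,Shaft} -> Cap = 3*4 = 12.
Iteration 4: no further components; recursion stops.
SUM(total) = 1 + 4 + 3 + 3 + 5 + 3 + 20 + 12 = 51.

51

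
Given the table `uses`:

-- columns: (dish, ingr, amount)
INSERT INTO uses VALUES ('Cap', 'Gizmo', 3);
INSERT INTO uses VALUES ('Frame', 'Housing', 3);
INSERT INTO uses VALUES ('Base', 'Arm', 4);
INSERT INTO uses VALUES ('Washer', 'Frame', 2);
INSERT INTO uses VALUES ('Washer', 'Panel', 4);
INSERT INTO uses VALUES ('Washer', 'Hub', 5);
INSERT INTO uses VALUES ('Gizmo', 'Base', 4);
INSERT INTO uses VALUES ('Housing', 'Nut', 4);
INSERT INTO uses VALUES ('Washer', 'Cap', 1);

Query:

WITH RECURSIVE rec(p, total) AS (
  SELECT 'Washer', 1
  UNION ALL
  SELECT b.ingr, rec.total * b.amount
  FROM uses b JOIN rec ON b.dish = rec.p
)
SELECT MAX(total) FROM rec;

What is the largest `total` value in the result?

Base: (Washer, total=1).
Iteration 1: components of {Washer} -> Cap = 1*1 = 1, Frame = 1*2 = 2, Hub = 1*5 = 5, Panel = 1*4 = 4.
Iteration 2: components of {Cap,Frame,Hub,Panel} -> Gizmo = 1*3 = 3, Housing = 2*3 = 6.
Iteration 3: components of {Gizmo,Housing} -> Base = 3*4 = 12, Nut = 6*4 = 24.
Iteration 4: components of {Base,Nut} -> Arm = 12*4 = 48.
Iteration 5: no further components; recursion stops.
total values: 1, 1, 4, 5, 2, 3, 6, 12, 24, 48; the maximum is 48.

48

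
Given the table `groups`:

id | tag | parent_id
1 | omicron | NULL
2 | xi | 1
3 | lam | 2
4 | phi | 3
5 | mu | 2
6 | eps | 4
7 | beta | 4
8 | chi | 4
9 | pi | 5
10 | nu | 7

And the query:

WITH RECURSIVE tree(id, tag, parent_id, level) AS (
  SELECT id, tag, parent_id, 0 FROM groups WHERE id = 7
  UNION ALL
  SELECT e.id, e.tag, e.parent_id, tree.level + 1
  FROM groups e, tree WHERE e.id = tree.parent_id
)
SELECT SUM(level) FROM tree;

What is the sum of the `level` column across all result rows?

Base: id=7 (beta), parent_id=4, level 0.
Iteration 1: join on id=4 -> phi (id 4, parent_id=3, level 1).
Iteration 2: join on id=3 -> lam (id 3, parent_id=2, level 2).
Iteration 3: join on id=2 -> xi (id 2, parent_id=1, level 3).
Iteration 4: join on id=1 -> omicron (id 1, parent_id=NULL, level 4).
Iteration 5: parent_id is NULL; no match; recursion stops.
SUM(level) = 0 + 1 + 2 + 3 + 4 = 10.

10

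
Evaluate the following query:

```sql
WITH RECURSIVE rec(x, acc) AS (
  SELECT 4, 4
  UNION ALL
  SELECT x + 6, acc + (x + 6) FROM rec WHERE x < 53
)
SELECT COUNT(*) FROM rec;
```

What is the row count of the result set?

Base: x=4, acc=4.
Iteration 1: 4 < 53 holds -> x = 4 + 6 = 10, acc = 4 + 10 = 14.
Iteration 2: 10 < 53 holds -> x = 10 + 6 = 16, acc = 14 + 16 = 30.
Iteration 3: 16 < 53 holds -> x = 16 + 6 = 22, acc = 30 + 22 = 52.
Iteration 4: 22 < 53 holds -> x = 22 + 6 = 28, acc = 52 + 28 = 80.
Iteration 5: 28 < 53 holds -> x = 28 + 6 = 34, acc = 80 + 34 = 114.
Iteration 6: 34 < 53 holds -> x = 34 + 6 = 40, acc = 114 + 40 = 154.
Iteration 7: 40 < 53 holds -> x = 40 + 6 = 46, acc = 154 + 46 = 200.
Iteration 8: 46 < 53 holds -> x = 46 + 6 = 52, acc = 200 + 52 = 252.
Iteration 9: 52 < 53 holds -> x = 52 + 6 = 58, acc = 252 + 58 = 310.
Iteration 10: 58 < 53 fails; recursion stops.
Total rows emitted: 10.

10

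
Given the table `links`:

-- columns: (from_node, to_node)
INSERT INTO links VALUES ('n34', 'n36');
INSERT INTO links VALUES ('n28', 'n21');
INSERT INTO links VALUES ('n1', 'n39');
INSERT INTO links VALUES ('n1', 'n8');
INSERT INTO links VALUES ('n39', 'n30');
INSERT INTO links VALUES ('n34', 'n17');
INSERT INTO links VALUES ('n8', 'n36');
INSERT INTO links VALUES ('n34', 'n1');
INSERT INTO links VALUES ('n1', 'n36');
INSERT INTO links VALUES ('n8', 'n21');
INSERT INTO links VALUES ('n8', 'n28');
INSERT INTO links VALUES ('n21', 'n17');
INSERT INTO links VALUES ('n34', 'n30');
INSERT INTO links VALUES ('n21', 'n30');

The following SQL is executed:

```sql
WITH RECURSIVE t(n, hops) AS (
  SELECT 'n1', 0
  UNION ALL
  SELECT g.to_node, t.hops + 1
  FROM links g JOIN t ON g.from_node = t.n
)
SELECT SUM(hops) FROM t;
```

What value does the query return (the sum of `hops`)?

28

Base: (n1, hops=0).
Iteration 1: edges from {n1} -> (n36, hops=1), (n39, hops=1), (n8, hops=1).
Iteration 2: edges from {n36,n39,n8} -> (n21, hops=2), (n28, hops=2), (n30, hops=2), (n36, hops=2).
Iteration 3: edges from {n21,n28,n30,n36} -> (n17, hops=3), (n21, hops=3), (n30, hops=3).
Iteration 4: edges from {n17,n21,n30} -> (n17, hops=4), (n30, hops=4).
Iteration 5: no outgoing edges from {n17,n30}; recursion stops.
SUM(hops) = 0 + 1 + 1 + 1 + 2 + 2 + 2 + 2 + 3 + 3 + 3 + 4 + 4 = 28.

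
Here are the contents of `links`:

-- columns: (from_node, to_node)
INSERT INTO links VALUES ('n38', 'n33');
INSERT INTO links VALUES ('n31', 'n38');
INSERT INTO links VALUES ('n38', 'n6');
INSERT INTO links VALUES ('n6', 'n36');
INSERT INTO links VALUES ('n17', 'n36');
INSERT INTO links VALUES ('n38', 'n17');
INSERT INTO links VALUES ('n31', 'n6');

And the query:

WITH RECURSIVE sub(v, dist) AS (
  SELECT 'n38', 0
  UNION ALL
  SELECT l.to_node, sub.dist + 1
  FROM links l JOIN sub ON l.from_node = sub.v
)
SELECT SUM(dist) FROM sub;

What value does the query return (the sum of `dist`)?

7

Base: (n38, dist=0).
Iteration 1: edges from {n38} -> (n17, dist=1), (n33, dist=1), (n6, dist=1).
Iteration 2: edges from {n17,n33,n6} -> (n36, dist=2) x2. [UNION ALL keeps all 2 new rows, including repeats]
Iteration 3: no outgoing edges from {n36}; recursion stops.
SUM(dist) = 0 + 1 + 1 + 1 + 2 + 2 = 7.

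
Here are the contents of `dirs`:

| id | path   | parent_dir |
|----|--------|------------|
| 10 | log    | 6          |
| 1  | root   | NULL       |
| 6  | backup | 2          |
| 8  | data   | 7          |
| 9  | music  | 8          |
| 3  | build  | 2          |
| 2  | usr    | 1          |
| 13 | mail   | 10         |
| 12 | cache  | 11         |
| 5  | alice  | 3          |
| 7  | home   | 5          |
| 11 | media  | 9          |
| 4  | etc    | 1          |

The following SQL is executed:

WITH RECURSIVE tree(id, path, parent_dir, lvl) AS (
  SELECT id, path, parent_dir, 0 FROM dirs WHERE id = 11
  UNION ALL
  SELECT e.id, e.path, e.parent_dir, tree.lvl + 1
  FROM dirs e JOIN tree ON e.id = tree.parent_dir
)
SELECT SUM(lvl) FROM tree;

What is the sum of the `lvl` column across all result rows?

Base: id=11 (media), parent_dir=9, lvl 0.
Iteration 1: join on id=9 -> music (id 9, parent_dir=8, lvl 1).
Iteration 2: join on id=8 -> data (id 8, parent_dir=7, lvl 2).
Iteration 3: join on id=7 -> home (id 7, parent_dir=5, lvl 3).
Iteration 4: join on id=5 -> alice (id 5, parent_dir=3, lvl 4).
Iteration 5: join on id=3 -> build (id 3, parent_dir=2, lvl 5).
Iteration 6: join on id=2 -> usr (id 2, parent_dir=1, lvl 6).
Iteration 7: join on id=1 -> root (id 1, parent_dir=NULL, lvl 7).
Iteration 8: parent_dir is NULL; no match; recursion stops.
SUM(lvl) = 0 + 1 + 2 + 3 + 4 + 5 + 6 + 7 = 28.

28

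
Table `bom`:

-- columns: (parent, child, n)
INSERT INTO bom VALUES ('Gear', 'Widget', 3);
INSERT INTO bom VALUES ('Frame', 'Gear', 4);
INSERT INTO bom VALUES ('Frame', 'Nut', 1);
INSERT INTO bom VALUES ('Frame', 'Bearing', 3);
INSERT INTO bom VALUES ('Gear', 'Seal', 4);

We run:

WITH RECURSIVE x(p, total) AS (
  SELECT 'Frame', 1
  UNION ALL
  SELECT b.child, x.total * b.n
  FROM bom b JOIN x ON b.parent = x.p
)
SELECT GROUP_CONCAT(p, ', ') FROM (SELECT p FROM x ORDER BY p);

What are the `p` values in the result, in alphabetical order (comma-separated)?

Bearing, Frame, Gear, Nut, Seal, Widget

Base: (Frame, total=1).
Iteration 1: components of {Frame} -> Bearing = 1*3 = 3, Gear = 1*4 = 4, Nut = 1*1 = 1.
Iteration 2: components of {Bearing,Gear,Nut} -> Seal = 4*4 = 16, Widget = 4*3 = 12.
Iteration 3: no further components; recursion stops.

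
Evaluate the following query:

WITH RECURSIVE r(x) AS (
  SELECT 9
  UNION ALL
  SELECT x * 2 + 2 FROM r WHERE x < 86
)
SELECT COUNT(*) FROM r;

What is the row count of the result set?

4

Base: x=9.
Iteration 1: 9 < 86 holds -> x = 9 * 2 + 2 = 20.
Iteration 2: 20 < 86 holds -> x = 20 * 2 + 2 = 42.
Iteration 3: 42 < 86 holds -> x = 42 * 2 + 2 = 86.
Iteration 4: 86 < 86 fails; recursion stops.
Total rows emitted: 4.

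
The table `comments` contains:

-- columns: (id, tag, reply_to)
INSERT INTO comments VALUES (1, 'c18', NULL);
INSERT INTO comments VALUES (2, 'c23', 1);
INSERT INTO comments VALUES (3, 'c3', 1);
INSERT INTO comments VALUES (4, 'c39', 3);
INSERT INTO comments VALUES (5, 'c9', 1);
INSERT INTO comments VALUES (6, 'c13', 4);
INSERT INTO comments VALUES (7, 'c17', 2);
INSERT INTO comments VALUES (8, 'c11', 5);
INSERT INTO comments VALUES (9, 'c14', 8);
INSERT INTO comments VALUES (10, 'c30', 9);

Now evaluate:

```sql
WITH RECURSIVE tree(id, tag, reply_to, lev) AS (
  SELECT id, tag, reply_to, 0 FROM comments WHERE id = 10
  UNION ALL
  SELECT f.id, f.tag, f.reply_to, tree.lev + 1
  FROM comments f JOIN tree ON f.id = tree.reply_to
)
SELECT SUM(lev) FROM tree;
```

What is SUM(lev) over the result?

10

Base: id=10 (c30), reply_to=9, lev 0.
Iteration 1: join on id=9 -> c14 (id 9, reply_to=8, lev 1).
Iteration 2: join on id=8 -> c11 (id 8, reply_to=5, lev 2).
Iteration 3: join on id=5 -> c9 (id 5, reply_to=1, lev 3).
Iteration 4: join on id=1 -> c18 (id 1, reply_to=NULL, lev 4).
Iteration 5: reply_to is NULL; no match; recursion stops.
SUM(lev) = 0 + 1 + 2 + 3 + 4 = 10.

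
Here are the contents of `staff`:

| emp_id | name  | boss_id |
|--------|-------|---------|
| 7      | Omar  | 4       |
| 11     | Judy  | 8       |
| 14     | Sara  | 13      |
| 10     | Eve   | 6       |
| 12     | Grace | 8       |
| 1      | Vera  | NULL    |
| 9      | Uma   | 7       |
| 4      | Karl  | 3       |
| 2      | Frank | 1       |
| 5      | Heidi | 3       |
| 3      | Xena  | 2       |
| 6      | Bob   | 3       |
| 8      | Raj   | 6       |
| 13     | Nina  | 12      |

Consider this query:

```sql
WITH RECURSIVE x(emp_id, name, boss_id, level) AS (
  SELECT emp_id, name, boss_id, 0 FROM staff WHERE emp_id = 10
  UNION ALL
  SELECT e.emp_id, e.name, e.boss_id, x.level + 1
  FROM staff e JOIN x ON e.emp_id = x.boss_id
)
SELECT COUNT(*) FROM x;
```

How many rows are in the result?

5

Base: emp_id=10 (Eve), boss_id=6, level 0.
Iteration 1: join on emp_id=6 -> Bob (id 6, boss_id=3, level 1).
Iteration 2: join on emp_id=3 -> Xena (id 3, boss_id=2, level 2).
Iteration 3: join on emp_id=2 -> Frank (id 2, boss_id=1, level 3).
Iteration 4: join on emp_id=1 -> Vera (id 1, boss_id=NULL, level 4).
Iteration 5: boss_id is NULL; no match; recursion stops.
Total rows emitted: 5.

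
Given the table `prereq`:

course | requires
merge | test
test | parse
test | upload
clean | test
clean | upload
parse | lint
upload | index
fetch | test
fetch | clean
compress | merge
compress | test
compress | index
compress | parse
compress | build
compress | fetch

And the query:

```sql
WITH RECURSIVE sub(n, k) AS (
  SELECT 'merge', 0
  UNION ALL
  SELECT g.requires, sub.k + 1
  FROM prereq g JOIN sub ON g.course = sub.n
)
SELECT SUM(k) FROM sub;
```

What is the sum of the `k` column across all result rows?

Base: (merge, k=0).
Iteration 1: edges from {merge} -> (test, k=1).
Iteration 2: edges from {test} -> (parse, k=2), (upload, k=2).
Iteration 3: edges from {parse,upload} -> (index, k=3), (lint, k=3).
Iteration 4: no outgoing edges from {index,lint}; recursion stops.
SUM(k) = 0 + 1 + 2 + 2 + 3 + 3 = 11.

11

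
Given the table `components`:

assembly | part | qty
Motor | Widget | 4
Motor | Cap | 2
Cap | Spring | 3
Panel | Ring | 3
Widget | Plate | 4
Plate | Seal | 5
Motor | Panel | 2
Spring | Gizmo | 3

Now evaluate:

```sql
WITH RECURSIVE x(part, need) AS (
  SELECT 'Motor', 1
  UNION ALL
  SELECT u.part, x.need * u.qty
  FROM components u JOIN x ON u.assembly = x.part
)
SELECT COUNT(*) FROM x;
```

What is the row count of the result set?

9

Base: (Motor, need=1).
Iteration 1: components of {Motor} -> Cap = 1*2 = 2, Panel = 1*2 = 2, Widget = 1*4 = 4.
Iteration 2: components of {Cap,Panel,Widget} -> Plate = 4*4 = 16, Ring = 2*3 = 6, Spring = 2*3 = 6.
Iteration 3: components of {Plate,Ring,Spring} -> Gizmo = 6*3 = 18, Seal = 16*5 = 80.
Iteration 4: no further components; recursion stops.
Total rows emitted: 9.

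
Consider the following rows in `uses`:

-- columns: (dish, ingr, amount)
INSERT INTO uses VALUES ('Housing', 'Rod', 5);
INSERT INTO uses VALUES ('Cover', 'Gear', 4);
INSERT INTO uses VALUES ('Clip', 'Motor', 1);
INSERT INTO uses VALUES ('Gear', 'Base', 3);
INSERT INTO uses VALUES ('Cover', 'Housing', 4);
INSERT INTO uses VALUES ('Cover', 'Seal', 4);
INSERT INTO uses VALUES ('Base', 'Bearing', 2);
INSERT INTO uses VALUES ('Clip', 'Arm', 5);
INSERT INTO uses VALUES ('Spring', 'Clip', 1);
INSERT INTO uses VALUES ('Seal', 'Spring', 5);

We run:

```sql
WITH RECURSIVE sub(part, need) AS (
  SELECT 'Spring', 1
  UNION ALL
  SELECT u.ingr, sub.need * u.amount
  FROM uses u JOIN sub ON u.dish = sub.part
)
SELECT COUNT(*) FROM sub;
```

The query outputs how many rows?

Base: (Spring, need=1).
Iteration 1: components of {Spring} -> Clip = 1*1 = 1.
Iteration 2: components of {Clip} -> Arm = 1*5 = 5, Motor = 1*1 = 1.
Iteration 3: no further components; recursion stops.
Total rows emitted: 4.

4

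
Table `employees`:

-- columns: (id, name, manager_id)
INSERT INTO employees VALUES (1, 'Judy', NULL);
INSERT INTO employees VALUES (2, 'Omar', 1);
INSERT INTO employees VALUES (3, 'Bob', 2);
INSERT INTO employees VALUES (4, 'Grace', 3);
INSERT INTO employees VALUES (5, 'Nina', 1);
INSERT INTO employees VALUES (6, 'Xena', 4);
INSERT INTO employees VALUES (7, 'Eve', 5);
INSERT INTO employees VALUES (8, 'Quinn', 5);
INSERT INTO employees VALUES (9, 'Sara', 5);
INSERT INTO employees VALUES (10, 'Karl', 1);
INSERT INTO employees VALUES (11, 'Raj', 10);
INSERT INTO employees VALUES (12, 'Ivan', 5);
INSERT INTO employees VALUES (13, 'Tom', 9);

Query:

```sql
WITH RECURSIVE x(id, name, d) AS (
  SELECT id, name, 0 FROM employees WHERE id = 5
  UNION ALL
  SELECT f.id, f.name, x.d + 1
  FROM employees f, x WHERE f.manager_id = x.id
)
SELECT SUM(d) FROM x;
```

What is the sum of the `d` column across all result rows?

6

Base: id=5 (Nina) at d 0.
Iteration 1: rows with manager_id in {5} -> Eve (id 7, d 1), Quinn (id 8, d 1), Sara (id 9, d 1), Ivan (id 12, d 1).
Iteration 2: rows with manager_id in {7,8,9,12} -> Tom (id 13, d 2).
Iteration 3: no rows with manager_id in {13}; recursion stops.
SUM(d) = 0 + 1 + 1 + 1 + 1 + 2 = 6.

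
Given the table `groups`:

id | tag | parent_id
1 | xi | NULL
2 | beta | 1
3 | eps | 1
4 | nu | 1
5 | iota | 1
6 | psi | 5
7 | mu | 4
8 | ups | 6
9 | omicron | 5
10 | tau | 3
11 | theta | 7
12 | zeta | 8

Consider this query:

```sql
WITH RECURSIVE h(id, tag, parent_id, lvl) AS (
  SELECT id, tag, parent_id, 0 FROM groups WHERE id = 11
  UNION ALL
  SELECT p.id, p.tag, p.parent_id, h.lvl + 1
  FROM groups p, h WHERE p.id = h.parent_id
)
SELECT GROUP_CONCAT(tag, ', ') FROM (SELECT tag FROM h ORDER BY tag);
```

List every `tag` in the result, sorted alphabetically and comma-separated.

mu, nu, theta, xi

Base: id=11 (theta), parent_id=7, lvl 0.
Iteration 1: join on id=7 -> mu (id 7, parent_id=4, lvl 1).
Iteration 2: join on id=4 -> nu (id 4, parent_id=1, lvl 2).
Iteration 3: join on id=1 -> xi (id 1, parent_id=NULL, lvl 3).
Iteration 4: parent_id is NULL; no match; recursion stops.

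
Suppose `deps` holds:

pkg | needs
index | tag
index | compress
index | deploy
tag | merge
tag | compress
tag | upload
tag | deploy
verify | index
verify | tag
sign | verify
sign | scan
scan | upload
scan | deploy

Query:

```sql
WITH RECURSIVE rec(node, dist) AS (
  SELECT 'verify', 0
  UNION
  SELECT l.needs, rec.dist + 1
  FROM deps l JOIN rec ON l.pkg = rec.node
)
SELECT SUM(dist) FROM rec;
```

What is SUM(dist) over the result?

Base: (verify, dist=0).
Iteration 1: edges from {verify} -> (index, dist=1), (tag, dist=1).
Iteration 2: edges from {index,tag} -> (compress, dist=2), (deploy, dist=2), (merge, dist=2), (tag, dist=2), (upload, dist=2). [UNION drops 2 duplicate row(s)]
Iteration 3: edges from {compress,deploy,merge,tag,upload} -> (compress, dist=3), (deploy, dist=3), (merge, dist=3), (upload, dist=3).
Iteration 4: no outgoing edges from {compress,deploy,merge,upload}; recursion stops.
SUM(dist) = 0 + 1 + 1 + 2 + 2 + 2 + 2 + 2 + 3 + 3 + 3 + 3 = 24.

24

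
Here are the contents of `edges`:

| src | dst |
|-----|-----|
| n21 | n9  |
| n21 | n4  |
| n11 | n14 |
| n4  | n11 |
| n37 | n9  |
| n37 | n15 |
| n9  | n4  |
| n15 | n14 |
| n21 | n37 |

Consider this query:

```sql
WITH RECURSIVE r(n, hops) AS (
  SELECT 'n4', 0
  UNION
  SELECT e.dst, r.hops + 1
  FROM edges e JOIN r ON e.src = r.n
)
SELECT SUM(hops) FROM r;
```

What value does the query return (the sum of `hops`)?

3

Base: (n4, hops=0).
Iteration 1: edges from {n4} -> (n11, hops=1).
Iteration 2: edges from {n11} -> (n14, hops=2).
Iteration 3: no outgoing edges from {n14}; recursion stops.
SUM(hops) = 0 + 1 + 2 = 3.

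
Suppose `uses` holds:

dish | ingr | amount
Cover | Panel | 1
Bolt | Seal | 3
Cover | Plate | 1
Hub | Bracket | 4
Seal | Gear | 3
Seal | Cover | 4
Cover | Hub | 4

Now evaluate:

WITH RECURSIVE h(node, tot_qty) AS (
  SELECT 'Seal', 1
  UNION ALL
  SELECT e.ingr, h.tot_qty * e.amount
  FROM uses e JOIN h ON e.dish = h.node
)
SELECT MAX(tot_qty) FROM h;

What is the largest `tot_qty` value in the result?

64

Base: (Seal, tot_qty=1).
Iteration 1: components of {Seal} -> Cover = 1*4 = 4, Gear = 1*3 = 3.
Iteration 2: components of {Cover,Gear} -> Hub = 4*4 = 16, Panel = 4*1 = 4, Plate = 4*1 = 4.
Iteration 3: components of {Hub,Panel,Plate} -> Bracket = 16*4 = 64.
Iteration 4: no further components; recursion stops.
tot_qty values: 1, 4, 3, 4, 16, 4, 64; the maximum is 64.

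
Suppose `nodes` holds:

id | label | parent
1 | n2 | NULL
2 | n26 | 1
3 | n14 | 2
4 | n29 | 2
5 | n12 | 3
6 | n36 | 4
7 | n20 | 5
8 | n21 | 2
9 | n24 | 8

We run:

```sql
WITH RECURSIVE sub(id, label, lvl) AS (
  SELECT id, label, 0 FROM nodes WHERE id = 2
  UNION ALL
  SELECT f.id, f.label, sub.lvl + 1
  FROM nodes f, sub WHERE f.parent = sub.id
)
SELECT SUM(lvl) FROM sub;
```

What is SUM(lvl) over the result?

12

Base: id=2 (n26) at lvl 0.
Iteration 1: rows with parent in {2} -> n14 (id 3, lvl 1), n29 (id 4, lvl 1), n21 (id 8, lvl 1).
Iteration 2: rows with parent in {3,4,8} -> n12 (id 5, lvl 2), n36 (id 6, lvl 2), n24 (id 9, lvl 2).
Iteration 3: rows with parent in {5,6,9} -> n20 (id 7, lvl 3).
Iteration 4: no rows with parent in {7}; recursion stops.
SUM(lvl) = 0 + 1 + 1 + 1 + 2 + 2 + 2 + 3 = 12.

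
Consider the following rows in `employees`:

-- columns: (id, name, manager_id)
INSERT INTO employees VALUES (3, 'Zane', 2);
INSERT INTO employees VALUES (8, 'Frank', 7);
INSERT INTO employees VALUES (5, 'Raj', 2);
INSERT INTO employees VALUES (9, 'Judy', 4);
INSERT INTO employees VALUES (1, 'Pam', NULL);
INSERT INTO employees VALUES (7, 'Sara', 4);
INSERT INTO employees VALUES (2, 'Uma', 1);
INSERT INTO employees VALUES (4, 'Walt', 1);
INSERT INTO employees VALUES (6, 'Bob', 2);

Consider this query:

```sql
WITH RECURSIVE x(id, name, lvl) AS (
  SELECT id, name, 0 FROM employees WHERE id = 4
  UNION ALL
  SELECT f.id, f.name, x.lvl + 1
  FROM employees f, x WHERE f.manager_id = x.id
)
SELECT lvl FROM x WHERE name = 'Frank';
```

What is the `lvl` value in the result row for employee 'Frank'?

Base: id=4 (Walt) at lvl 0.
Iteration 1: rows with manager_id in {4} -> Sara (id 7, lvl 1), Judy (id 9, lvl 1).
Iteration 2: rows with manager_id in {7,9} -> Frank (id 8, lvl 2).
Iteration 3: no rows with manager_id in {8}; recursion stops.

2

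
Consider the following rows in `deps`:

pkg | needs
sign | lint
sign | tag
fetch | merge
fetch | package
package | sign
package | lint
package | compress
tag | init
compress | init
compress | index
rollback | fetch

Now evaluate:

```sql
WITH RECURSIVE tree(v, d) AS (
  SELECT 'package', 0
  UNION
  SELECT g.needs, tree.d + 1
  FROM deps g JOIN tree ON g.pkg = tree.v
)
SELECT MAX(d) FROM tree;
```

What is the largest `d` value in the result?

3

Base: (package, d=0).
Iteration 1: edges from {package} -> (compress, d=1), (lint, d=1), (sign, d=1).
Iteration 2: edges from {compress,lint,sign} -> (index, d=2), (init, d=2), (lint, d=2), (tag, d=2).
Iteration 3: edges from {index,init,lint,tag} -> (init, d=3).
Iteration 4: no outgoing edges from {init}; recursion stops.
d values: 0, 1, 1, 1, 2, 2, 2, 2, 3; the maximum is 3.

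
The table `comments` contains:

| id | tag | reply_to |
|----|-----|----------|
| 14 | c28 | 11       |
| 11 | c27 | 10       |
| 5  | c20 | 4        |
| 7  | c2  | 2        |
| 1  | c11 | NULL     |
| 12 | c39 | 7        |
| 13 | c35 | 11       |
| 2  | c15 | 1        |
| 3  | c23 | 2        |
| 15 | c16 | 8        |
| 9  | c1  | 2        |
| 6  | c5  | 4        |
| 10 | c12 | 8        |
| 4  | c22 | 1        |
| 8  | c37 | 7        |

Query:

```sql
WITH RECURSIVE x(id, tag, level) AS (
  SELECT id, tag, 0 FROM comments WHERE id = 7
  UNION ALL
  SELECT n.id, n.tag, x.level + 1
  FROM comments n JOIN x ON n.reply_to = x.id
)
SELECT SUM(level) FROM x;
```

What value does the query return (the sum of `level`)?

Base: id=7 (c2) at level 0.
Iteration 1: rows with reply_to in {7} -> c37 (id 8, level 1), c39 (id 12, level 1).
Iteration 2: rows with reply_to in {8,12} -> c12 (id 10, level 2), c16 (id 15, level 2).
Iteration 3: rows with reply_to in {10,15} -> c27 (id 11, level 3).
Iteration 4: rows with reply_to in {11} -> c35 (id 13, level 4), c28 (id 14, level 4).
Iteration 5: no rows with reply_to in {13,14}; recursion stops.
SUM(level) = 0 + 1 + 1 + 2 + 2 + 3 + 4 + 4 = 17.

17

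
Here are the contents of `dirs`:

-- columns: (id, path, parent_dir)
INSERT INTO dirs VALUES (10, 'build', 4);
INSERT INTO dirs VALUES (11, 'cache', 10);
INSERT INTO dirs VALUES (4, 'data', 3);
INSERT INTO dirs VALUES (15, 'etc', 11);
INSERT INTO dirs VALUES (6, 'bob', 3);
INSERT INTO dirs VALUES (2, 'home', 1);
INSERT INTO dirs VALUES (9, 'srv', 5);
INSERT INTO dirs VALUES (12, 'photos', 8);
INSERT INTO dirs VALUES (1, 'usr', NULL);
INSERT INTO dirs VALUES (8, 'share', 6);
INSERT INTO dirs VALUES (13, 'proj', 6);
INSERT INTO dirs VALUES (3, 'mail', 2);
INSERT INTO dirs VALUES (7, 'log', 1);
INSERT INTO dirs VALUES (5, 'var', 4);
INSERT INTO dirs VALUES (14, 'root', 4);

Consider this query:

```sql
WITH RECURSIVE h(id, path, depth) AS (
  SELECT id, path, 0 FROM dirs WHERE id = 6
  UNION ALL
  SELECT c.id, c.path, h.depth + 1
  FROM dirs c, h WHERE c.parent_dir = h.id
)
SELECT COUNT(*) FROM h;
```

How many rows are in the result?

4

Base: id=6 (bob) at depth 0.
Iteration 1: rows with parent_dir in {6} -> share (id 8, depth 1), proj (id 13, depth 1).
Iteration 2: rows with parent_dir in {8,13} -> photos (id 12, depth 2).
Iteration 3: no rows with parent_dir in {12}; recursion stops.
Total rows emitted: 4.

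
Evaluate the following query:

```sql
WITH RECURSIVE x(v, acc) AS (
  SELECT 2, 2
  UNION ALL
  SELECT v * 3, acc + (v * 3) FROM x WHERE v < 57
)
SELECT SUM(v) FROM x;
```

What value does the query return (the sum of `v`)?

Base: v=2, acc=2.
Iteration 1: 2 < 57 holds -> v = 2 * 3 = 6, acc = 2 + 6 = 8.
Iteration 2: 6 < 57 holds -> v = 6 * 3 = 18, acc = 8 + 18 = 26.
Iteration 3: 18 < 57 holds -> v = 18 * 3 = 54, acc = 26 + 54 = 80.
Iteration 4: 54 < 57 holds -> v = 54 * 3 = 162, acc = 80 + 162 = 242.
Iteration 5: 162 < 57 fails; recursion stops.
SUM(v) = 2 + 6 + 18 + 54 + 162 = 242.

242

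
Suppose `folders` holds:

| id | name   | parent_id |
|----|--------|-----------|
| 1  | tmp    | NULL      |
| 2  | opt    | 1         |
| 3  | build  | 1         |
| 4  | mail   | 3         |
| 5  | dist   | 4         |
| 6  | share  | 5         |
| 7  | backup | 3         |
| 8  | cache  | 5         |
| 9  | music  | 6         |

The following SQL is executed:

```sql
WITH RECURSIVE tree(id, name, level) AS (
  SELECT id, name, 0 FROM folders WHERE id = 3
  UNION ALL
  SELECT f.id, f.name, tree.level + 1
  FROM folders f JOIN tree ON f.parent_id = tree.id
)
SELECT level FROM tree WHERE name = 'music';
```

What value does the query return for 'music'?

4

Base: id=3 (build) at level 0.
Iteration 1: rows with parent_id in {3} -> mail (id 4, level 1), backup (id 7, level 1).
Iteration 2: rows with parent_id in {4,7} -> dist (id 5, level 2).
Iteration 3: rows with parent_id in {5} -> share (id 6, level 3), cache (id 8, level 3).
Iteration 4: rows with parent_id in {6,8} -> music (id 9, level 4).
Iteration 5: no rows with parent_id in {9}; recursion stops.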